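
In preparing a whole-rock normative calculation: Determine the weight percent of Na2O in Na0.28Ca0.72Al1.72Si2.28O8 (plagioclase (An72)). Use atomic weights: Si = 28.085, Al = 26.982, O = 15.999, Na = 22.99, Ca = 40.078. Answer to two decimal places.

3.17 wt%

M(Na0.28Ca0.72Al1.72Si2.28O8) = 273.728 g/mol; M(Na2O) = 61.979 g/mol.
Moles Na2O per formula unit = 0.28 Na ÷ 2 = 0.1400.
Na2O fraction = (0.1400 × 61.979) / 273.728 = 8.677/273.728 = 0.0317.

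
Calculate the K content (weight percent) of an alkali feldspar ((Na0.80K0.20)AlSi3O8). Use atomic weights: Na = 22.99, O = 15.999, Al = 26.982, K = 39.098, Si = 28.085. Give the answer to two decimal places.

2.95 weight percent

Molar mass of (Na0.80K0.20)AlSi3O8: 0.80·22.99 + 0.20·39.098 + 1·26.982 + 3·28.085 + 8·15.999 = 265.441 g/mol.
Mass of K per formula unit: 0.20 × 39.098 = 7.820 g.
Weight fraction K = 7.820 / 265.441 = 0.0295.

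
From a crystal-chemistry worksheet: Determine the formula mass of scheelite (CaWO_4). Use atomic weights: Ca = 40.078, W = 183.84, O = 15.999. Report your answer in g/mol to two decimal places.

287.91 g/mol

M = 1·40.078 + 1·183.84 + 4·15.999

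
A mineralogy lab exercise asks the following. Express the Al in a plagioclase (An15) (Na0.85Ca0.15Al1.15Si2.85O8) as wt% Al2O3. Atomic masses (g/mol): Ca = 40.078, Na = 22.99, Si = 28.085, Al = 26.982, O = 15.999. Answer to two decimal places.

22.16 wt%

Molar mass of Na0.85Ca0.15Al1.15Si2.85O8 = 0.85·22.99 + 0.15·40.078 + 1.15·26.982 + 2.85·28.085 + 8·15.999 = 264.617 g/mol.
Each formula unit contains 1.15 Al, equivalent to 1.15/2 = 0.5750 mol Al2O3.
M(Al2O3) = 2×26.982 + 3×15.999 = 101.961 g/mol.
Mass of Al2O3 per formula unit = 0.5750 × 101.961 = 58.628 g.
Al2O3 wt% = 58.628 / 264.617 × 100 = 22.16%.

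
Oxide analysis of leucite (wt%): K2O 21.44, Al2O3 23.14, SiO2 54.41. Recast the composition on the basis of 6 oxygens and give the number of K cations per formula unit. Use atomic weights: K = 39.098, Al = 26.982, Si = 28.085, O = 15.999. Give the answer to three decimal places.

1.004 K apfu

K2O: 21.44/94.195 = 0.22761 mol → 0.45522 mol K, 0.22761 mol O.
Al2O3: 23.14/101.961 = 0.22695 mol → 0.45390 mol Al, 0.68085 mol O.
SiO2: 54.41/60.083 = 0.90558 mol → 0.90558 mol Si, 1.81116 mol O.
Total oxygen = 2.71962 mol. Normalization factor = 6/2.71962 = 2.20619.
K per 6 O = 0.45522 × 2.20619 = 1.004.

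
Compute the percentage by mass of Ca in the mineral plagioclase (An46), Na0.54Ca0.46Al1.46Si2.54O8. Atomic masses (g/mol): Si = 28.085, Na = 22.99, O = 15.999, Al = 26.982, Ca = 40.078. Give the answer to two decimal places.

6.84 mass %

Molar mass of Na0.54Ca0.46Al1.46Si2.54O8: 0.54*22.99 + 0.46*40.078 + 1.46*26.982 + 2.54*28.085 + 8*15.999 = 269.572 g/mol.
Mass of Ca per formula unit: 0.46 × 40.078 = 18.436 g.
Weight fraction Ca = 18.436 / 269.572 = 0.0684.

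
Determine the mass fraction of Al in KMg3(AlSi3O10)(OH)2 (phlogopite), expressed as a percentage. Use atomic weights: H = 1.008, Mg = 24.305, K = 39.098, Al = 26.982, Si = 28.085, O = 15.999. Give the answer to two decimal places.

6.47 wt%

Molar mass of KMg3(AlSi3O10)(OH)2: 1×39.098 + 3×24.305 + 1×26.982 + 3×28.085 + 12×15.999 + 2×1.008 = 417.254 g/mol.
Mass of Al per formula unit: 1 × 26.982 = 26.982 g.
Weight fraction Al = 26.982 / 417.254 = 0.0647.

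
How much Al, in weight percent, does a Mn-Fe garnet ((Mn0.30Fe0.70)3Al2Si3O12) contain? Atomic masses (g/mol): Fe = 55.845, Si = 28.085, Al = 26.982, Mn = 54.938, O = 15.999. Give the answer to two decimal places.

10.86 weight percent

Molar mass of (Mn0.30Fe0.70)3Al2Si3O12: 0.90×54.938 + 2.10×55.845 + 2×26.982 + 3×28.085 + 12×15.999 = 496.926 g/mol.
Mass of Al per formula unit: 2 × 26.982 = 53.964 g.
Weight fraction Al = 53.964 / 496.926 = 0.1086.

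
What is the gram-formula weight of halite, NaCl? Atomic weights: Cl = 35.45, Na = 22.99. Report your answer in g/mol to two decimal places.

M = 1·22.99 + 1·35.45

58.44 g/mol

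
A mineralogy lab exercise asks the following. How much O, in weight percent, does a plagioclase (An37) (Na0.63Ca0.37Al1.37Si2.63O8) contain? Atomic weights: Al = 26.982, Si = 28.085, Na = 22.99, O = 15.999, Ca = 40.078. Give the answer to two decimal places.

M(Na0.63Ca0.37Al1.37Si2.63O8) = 268.133 g/mol.
O contributes 8 × 15.999 = 127.992 g per mole.
127.992/268.133 = 0.4773 → 47.73%.

47.73 weight percent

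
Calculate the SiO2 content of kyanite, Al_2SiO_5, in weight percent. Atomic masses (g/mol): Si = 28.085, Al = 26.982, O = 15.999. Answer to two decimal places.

Molar mass of Al_2SiO_5 = 2×26.982 + 1×28.085 + 5×15.999 = 162.044 g/mol.
Each formula unit contains 1 Si, equivalent to 1/1 = 1.0000 mol SiO2.
M(SiO2) = 1×28.085 + 2×15.999 = 60.083 g/mol.
Mass of SiO2 per formula unit = 1.0000 × 60.083 = 60.083 g.
SiO2 wt% = 60.083 / 162.044 × 100 = 37.08%.

37.08 wt%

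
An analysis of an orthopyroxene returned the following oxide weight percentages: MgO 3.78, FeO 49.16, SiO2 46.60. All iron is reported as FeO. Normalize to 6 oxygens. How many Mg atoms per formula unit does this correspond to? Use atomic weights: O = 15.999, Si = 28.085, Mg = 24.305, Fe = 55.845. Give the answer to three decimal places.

0.242 Mg apfu

MgO (M=40.304): mol = 0.09379; Mg = 0.09379, O = 0.09379.
FeO (M=71.844): mol = 0.68426; Fe = 0.68426, O = 0.68426.
SiO2 (M=60.083): mol = 0.77559; Si = 0.77559, O = 1.55118.
ΣO = 2.32923; factor = 6/ΣO = 2.57596.
Mg apfu = 0.09379 × 2.57596 = 0.242.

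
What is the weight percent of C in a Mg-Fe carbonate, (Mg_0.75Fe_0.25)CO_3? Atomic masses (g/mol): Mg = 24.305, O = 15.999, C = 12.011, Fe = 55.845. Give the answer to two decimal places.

Formula mass = 0.75×24.305 + 0.25×55.845 + 1×12.011 + 3×15.999 = 92.198 g/mol, of which 12.011 g is C.
So C makes up 12.011/92.198 = 0.1303 of the mass, i.e. 13.03%.

13.03 wt%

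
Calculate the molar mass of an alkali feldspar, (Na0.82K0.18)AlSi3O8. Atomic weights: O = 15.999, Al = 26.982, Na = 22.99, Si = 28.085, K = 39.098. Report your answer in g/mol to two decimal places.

Na: 0.82 × 22.99 = 18.8518
K: 0.18 × 39.098 = 7.0376
Al: 1 × 26.982 = 26.9820
Si: 3 × 28.085 = 84.2550
O: 8 × 15.999 = 127.9920
Summing the contributions gives the formula mass.

265.12 g/mol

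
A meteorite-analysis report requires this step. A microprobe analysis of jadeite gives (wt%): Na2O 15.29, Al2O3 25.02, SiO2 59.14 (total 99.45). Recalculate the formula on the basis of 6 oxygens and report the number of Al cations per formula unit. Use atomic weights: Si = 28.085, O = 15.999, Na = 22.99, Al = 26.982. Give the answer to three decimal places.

0.998 Al apfu

Na2O: 15.29/61.979 = 0.24670 mol → 0.49340 mol Na, 0.24670 mol O.
Al2O3: 25.02/101.961 = 0.24539 mol → 0.49078 mol Al, 0.73617 mol O.
SiO2: 59.14/60.083 = 0.98431 mol → 0.98431 mol Si, 1.96862 mol O.
Total oxygen = 2.95149 mol. Normalization factor = 6/2.95149 = 2.03287.
Al per 6 O = 0.49078 × 2.03287 = 0.998.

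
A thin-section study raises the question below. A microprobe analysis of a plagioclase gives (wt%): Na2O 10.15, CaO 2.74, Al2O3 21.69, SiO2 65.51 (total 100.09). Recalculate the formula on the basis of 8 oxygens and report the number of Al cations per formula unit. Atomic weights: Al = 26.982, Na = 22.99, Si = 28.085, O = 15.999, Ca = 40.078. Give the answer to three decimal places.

1.123 Al apfu

Na2O: 10.15/61.979 = 0.16377 mol → 0.32754 mol Na, 0.16377 mol O.
CaO: 2.74/56.077 = 0.04886 mol → 0.04886 mol Ca, 0.04886 mol O.
Al2O3: 21.69/101.961 = 0.21273 mol → 0.42546 mol Al, 0.63819 mol O.
SiO2: 65.51/60.083 = 1.09033 mol → 1.09033 mol Si, 2.18066 mol O.
Total oxygen = 3.03148 mol. Normalization factor = 8/3.03148 = 2.63898.
Al per 8 O = 0.42546 × 2.63898 = 1.123.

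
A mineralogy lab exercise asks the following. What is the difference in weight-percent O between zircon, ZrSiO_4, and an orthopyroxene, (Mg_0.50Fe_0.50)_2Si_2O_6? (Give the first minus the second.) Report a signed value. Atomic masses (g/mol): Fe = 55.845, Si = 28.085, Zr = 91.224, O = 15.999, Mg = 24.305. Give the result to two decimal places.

M(ZrSiO_4) = 183.305 g/mol, so wt% O = 63.996/183.305 × 100 = 34.91%.
M((Mg_0.50Fe_0.50)_2Si_2O_6) = 232.314 g/mol, so wt% O = 95.994/232.314 × 100 = 41.32%.
34.91 − 41.32 = -6.41 pp.

-6.41 percentage points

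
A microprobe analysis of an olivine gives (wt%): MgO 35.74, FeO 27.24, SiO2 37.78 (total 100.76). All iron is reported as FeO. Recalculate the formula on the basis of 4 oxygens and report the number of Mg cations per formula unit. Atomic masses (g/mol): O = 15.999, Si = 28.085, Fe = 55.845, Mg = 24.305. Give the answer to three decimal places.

35.74 wt% MgO ÷ 40.304 g/mol = 0.88676 mol, giving 0.88676 Mg and 0.88676 O.
27.24 wt% FeO ÷ 71.844 g/mol = 0.37915 mol, giving 0.37915 Fe and 0.37915 O.
37.78 wt% SiO2 ÷ 60.083 g/mol = 0.62880 mol, giving 0.62880 Si and 1.25760 O.
Oxygen sums to 2.52351; scaling by 4/2.52351 = 1.58509 puts the formula on 4 O.
Mg: 0.88676 × 1.58509 = 1.406 atoms per formula unit.

1.406 Mg apfu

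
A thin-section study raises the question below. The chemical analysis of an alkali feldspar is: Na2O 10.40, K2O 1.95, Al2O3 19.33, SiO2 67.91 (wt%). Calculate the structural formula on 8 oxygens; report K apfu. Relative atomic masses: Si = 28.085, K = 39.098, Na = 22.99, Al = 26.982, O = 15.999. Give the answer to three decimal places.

Na2O (M=61.979): mol = 0.16780; Na = 0.33560, O = 0.16780.
K2O (M=94.195): mol = 0.02070; K = 0.04140, O = 0.02070.
Al2O3 (M=101.961): mol = 0.18958; Al = 0.37916, O = 0.56874.
SiO2 (M=60.083): mol = 1.13027; Si = 1.13027, O = 2.26054.
ΣO = 3.01778; factor = 8/ΣO = 2.65096.
K apfu = 0.04140 × 2.65096 = 0.110.

0.110 K apfu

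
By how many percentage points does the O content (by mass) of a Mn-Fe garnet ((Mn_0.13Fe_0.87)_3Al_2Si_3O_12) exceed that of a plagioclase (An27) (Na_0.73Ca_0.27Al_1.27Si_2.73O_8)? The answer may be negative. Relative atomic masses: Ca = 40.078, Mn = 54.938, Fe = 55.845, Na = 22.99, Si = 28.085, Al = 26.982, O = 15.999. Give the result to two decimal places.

First mineral: 191.988 g O in 497.388 g formula = 38.60 wt% O.
Second mineral: 127.992 g O in 266.535 g formula = 48.02 wt% O.
38.60% − 48.02% gives a difference of -9.42 percentage points.

-9.42 percentage points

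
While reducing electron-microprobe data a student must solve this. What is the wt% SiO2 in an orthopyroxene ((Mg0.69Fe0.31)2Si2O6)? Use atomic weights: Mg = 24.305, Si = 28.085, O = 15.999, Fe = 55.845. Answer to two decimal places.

54.54 wt%

M((Mg0.69Fe0.31)2Si2O6) = 220.329 g/mol; M(SiO2) = 60.083 g/mol.
Moles SiO2 per formula unit = 2 Si ÷ 1 = 2.0000.
SiO2 fraction = (2.0000 × 60.083) / 220.329 = 120.166/220.329 = 0.5454.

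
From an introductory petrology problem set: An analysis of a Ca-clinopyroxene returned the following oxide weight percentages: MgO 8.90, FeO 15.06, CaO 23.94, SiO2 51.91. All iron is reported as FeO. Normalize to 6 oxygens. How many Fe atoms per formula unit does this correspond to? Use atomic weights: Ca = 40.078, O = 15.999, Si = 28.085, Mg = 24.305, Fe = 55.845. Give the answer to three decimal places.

8.90 wt% MgO ÷ 40.304 g/mol = 0.22082 mol, giving 0.22082 Mg and 0.22082 O.
15.06 wt% FeO ÷ 71.844 g/mol = 0.20962 mol, giving 0.20962 Fe and 0.20962 O.
23.94 wt% CaO ÷ 56.077 g/mol = 0.42691 mol, giving 0.42691 Ca and 0.42691 O.
51.91 wt% SiO2 ÷ 60.083 g/mol = 0.86397 mol, giving 0.86397 Si and 1.72794 O.
Oxygen sums to 2.58529; scaling by 6/2.58529 = 2.32082 puts the formula on 6 O.
Fe: 0.20962 × 2.32082 = 0.486 atoms per formula unit.

0.486 Fe apfu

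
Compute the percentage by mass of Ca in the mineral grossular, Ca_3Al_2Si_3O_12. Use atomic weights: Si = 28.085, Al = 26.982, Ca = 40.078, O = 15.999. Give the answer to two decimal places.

Formula mass = 3*40.078 + 2*26.982 + 3*28.085 + 12*15.999 = 450.441 g/mol, of which 120.234 g is Ca.
So Ca makes up 120.234/450.441 = 0.2669 of the mass, i.e. 26.69%.

26.69 wt%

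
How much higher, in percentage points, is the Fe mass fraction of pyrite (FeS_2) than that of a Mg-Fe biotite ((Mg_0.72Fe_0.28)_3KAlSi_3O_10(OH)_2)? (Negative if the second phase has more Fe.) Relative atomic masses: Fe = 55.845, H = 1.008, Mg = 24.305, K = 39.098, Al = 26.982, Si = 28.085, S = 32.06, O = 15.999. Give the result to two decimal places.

35.98 percentage points

M(FeS_2) = 119.965 g/mol, so wt% Fe = 55.845/119.965 × 100 = 46.55%.
M((Mg_0.72Fe_0.28)_3KAlSi_3O_10(OH)_2) = 443.748 g/mol, so wt% Fe = 46.910/443.748 × 100 = 10.57%.
46.55 − 10.57 = 35.98 pp.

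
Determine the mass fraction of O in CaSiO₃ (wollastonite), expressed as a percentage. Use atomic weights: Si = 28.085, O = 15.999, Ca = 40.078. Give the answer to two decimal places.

41.32 weight percent

M(CaSiO₃) = 116.160 g/mol.
O contributes 3 × 15.999 = 47.997 g per mole.
47.997/116.160 = 0.4132 → 41.32%.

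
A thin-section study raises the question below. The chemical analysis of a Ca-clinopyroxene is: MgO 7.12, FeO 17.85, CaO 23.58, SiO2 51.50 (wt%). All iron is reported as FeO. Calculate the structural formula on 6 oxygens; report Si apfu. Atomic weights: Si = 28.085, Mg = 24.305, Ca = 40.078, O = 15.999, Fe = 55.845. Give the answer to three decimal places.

2.009 Si apfu

MgO (M=40.304): mol = 0.17666; Mg = 0.17666, O = 0.17666.
FeO (M=71.844): mol = 0.24845; Fe = 0.24845, O = 0.24845.
CaO (M=56.077): mol = 0.42049; Ca = 0.42049, O = 0.42049.
SiO2 (M=60.083): mol = 0.85715; Si = 0.85715, O = 1.71430.
ΣO = 2.55990; factor = 6/ΣO = 2.34384.
Si apfu = 0.85715 × 2.34384 = 2.009.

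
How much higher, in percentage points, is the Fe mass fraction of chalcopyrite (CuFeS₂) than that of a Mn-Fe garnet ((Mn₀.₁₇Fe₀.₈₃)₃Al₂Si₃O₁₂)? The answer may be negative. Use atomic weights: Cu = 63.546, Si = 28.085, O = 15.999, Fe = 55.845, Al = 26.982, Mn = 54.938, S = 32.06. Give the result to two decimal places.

2.47 percentage points

First mineral: 55.845 g Fe in 183.511 g formula = 30.43 wt% Fe.
Second mineral: 139.054 g Fe in 497.279 g formula = 27.96 wt% Fe.
30.43% − 27.96% gives a difference of 2.47 percentage points.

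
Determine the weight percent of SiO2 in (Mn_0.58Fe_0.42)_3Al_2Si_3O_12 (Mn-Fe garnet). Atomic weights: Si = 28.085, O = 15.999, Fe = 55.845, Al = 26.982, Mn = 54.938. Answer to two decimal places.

36.33 wt%

M((Mn_0.58Fe_0.42)_3Al_2Si_3O_12) = 496.164 g/mol; M(SiO2) = 60.083 g/mol.
Moles SiO2 per formula unit = 3 Si ÷ 1 = 3.0000.
SiO2 fraction = (3.0000 × 60.083) / 496.164 = 180.249/496.164 = 0.3633.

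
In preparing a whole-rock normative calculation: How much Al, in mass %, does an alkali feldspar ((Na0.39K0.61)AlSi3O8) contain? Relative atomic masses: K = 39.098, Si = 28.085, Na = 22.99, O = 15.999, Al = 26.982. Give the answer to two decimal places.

9.92 mass %

Molar mass of (Na0.39K0.61)AlSi3O8: 0.39×22.99 + 0.61×39.098 + 1×26.982 + 3×28.085 + 8×15.999 = 272.045 g/mol.
Mass of Al per formula unit: 1 × 26.982 = 26.982 g.
Weight fraction Al = 26.982 / 272.045 = 0.0992.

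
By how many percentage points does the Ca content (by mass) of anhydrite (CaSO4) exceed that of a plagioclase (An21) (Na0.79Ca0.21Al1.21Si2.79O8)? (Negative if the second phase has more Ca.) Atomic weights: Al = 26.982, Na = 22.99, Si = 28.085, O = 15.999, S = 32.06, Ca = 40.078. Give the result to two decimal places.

First mineral: 40.078 g Ca in 136.134 g formula = 29.44 wt% Ca.
Second mineral: 8.416 g Ca in 265.576 g formula = 3.17 wt% Ca.
29.44% − 3.17% gives a difference of 26.27 percentage points.

26.27 percentage points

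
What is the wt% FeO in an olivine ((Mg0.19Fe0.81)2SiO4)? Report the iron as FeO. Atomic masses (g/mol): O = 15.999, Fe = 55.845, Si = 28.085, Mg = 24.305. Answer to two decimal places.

Formula mass = 191.786 g/mol.
1.62 Fe → 1.6200 mol FeO per formula unit; M(FeO) = 71.844, so FeO mass = 116.387 g.
116.387/191.786 × 100 = 60.69 wt%.

60.69 wt%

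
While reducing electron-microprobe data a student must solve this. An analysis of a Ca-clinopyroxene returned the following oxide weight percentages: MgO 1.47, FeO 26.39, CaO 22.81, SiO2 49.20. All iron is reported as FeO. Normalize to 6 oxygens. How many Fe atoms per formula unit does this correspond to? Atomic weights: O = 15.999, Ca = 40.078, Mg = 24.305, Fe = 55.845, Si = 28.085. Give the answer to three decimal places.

MgO (M=40.304): mol = 0.03647; Mg = 0.03647, O = 0.03647.
FeO (M=71.844): mol = 0.36732; Fe = 0.36732, O = 0.36732.
CaO (M=56.077): mol = 0.40676; Ca = 0.40676, O = 0.40676.
SiO2 (M=60.083): mol = 0.81887; Si = 0.81887, O = 1.63774.
ΣO = 2.44829; factor = 6/ΣO = 2.45069.
Fe apfu = 0.36732 × 2.45069 = 0.900.

0.900 Fe apfu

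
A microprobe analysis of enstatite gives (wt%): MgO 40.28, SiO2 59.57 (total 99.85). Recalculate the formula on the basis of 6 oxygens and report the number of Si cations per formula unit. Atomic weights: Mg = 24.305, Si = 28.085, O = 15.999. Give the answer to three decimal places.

1.995 Si apfu

40.28 wt% MgO ÷ 40.304 g/mol = 0.99940 mol, giving 0.99940 Mg and 0.99940 O.
59.57 wt% SiO2 ÷ 60.083 g/mol = 0.99146 mol, giving 0.99146 Si and 1.98292 O.
Oxygen sums to 2.98232; scaling by 6/2.98232 = 2.01186 puts the formula on 6 O.
Si: 0.99146 × 2.01186 = 1.995 atoms per formula unit.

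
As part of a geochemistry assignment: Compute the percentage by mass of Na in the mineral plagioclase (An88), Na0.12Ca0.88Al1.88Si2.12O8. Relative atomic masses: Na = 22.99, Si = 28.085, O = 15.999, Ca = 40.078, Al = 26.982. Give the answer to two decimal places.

1.00 weight percent

Formula mass = 0.12·22.99 + 0.88·40.078 + 1.88·26.982 + 2.12·28.085 + 8·15.999 = 276.286 g/mol, of which 2.759 g is Na.
So Na makes up 2.759/276.286 = 0.0100 of the mass, i.e. 1.00%.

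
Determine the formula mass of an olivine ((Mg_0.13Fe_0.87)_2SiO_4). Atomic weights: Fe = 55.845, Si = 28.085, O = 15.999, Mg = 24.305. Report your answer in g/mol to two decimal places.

195.57 g/mol

Mg: 0.26 × 24.305 = 6.3193
Fe: 1.74 × 55.845 = 97.1703
Si: 1 × 28.085 = 28.0850
O: 4 × 15.999 = 63.9960
Summing the contributions gives the formula mass.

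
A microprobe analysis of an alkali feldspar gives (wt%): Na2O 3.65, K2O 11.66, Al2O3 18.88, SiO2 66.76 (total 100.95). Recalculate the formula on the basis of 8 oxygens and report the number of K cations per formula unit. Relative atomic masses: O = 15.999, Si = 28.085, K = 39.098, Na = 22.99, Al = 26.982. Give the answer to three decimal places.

3.65 wt% Na2O ÷ 61.979 g/mol = 0.05889 mol, giving 0.11778 Na and 0.05889 O.
11.66 wt% K2O ÷ 94.195 g/mol = 0.12379 mol, giving 0.24758 K and 0.12379 O.
18.88 wt% Al2O3 ÷ 101.961 g/mol = 0.18517 mol, giving 0.37034 Al and 0.55551 O.
66.76 wt% SiO2 ÷ 60.083 g/mol = 1.11113 mol, giving 1.11113 Si and 2.22226 O.
Oxygen sums to 2.96045; scaling by 8/2.96045 = 2.70229 puts the formula on 8 O.
K: 0.24758 × 2.70229 = 0.669 atoms per formula unit.

0.669 K apfu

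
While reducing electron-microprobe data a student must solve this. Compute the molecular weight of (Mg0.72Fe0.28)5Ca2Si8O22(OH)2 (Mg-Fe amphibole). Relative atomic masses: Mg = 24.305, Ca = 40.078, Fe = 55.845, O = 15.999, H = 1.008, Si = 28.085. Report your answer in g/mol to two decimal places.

Mg: 3.60 × 24.305 = 87.4980
Fe: 1.40 × 55.845 = 78.1830
Ca: 2 × 40.078 = 80.1560
Si: 8 × 28.085 = 224.6800
O: 24 × 15.999 = 383.9760
H: 2 × 1.008 = 2.0160
Summing the contributions gives the formula mass.

856.51 g/mol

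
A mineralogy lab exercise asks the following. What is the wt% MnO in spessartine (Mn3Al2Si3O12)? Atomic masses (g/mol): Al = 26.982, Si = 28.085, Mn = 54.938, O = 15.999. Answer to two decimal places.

Formula mass = 495.021 g/mol.
3 Mn → 3.0000 mol MnO per formula unit; M(MnO) = 70.937, so MnO mass = 212.811 g.
212.811/495.021 × 100 = 42.99 wt%.

42.99 wt%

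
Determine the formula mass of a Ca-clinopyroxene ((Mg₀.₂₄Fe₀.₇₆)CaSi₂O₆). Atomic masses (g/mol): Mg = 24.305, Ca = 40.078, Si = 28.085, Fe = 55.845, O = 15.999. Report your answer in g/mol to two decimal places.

The formula mass is the sum 0.24×24.305 + 0.76×55.845 + 1×40.078 + 2×28.085 + 6×15.999.

240.52 g/mol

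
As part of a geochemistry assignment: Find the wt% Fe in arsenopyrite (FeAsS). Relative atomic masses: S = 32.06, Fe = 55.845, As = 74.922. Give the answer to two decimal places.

Formula mass = 1·55.845 + 1·74.922 + 1·32.06 = 162.827 g/mol, of which 55.845 g is Fe.
So Fe makes up 55.845/162.827 = 0.3430 of the mass, i.e. 34.30%.

34.30 wt%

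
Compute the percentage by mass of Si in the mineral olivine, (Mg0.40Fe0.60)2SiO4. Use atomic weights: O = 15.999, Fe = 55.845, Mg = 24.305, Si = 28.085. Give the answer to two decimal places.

15.73 mass %

M((Mg0.40Fe0.60)2SiO4) = 178.539 g/mol.
Si contributes 1 × 28.085 = 28.085 g per mole.
28.085/178.539 = 0.1573 → 15.73%.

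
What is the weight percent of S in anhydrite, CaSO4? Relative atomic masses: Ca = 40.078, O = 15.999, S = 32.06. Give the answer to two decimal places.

Molar mass of CaSO4: 1·40.078 + 1·32.06 + 4·15.999 = 136.134 g/mol.
Mass of S per formula unit: 1 × 32.06 = 32.060 g.
Weight fraction S = 32.060 / 136.134 = 0.2355.

23.55 mass %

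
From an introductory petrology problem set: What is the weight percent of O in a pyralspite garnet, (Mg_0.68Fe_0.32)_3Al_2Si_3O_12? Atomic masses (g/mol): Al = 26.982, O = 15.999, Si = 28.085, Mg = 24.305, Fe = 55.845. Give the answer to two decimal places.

44.30 mass %

M((Mg_0.68Fe_0.32)_3Al_2Si_3O_12) = 433.400 g/mol.
O contributes 12 × 15.999 = 191.988 g per mole.
191.988/433.400 = 0.4430 → 44.30%.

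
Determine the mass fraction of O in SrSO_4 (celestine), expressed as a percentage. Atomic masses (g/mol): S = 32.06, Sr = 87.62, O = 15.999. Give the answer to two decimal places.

Formula mass = 1×87.62 + 1×32.06 + 4×15.999 = 183.676 g/mol, of which 63.996 g is O.
So O makes up 63.996/183.676 = 0.3484 of the mass, i.e. 34.84%.

34.84 weight percent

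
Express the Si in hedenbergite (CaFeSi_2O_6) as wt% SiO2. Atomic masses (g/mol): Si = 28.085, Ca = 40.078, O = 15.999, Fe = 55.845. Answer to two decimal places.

48.44 wt%

Molar mass of CaFeSi_2O_6 = 1·40.078 + 1·55.845 + 2·28.085 + 6·15.999 = 248.087 g/mol.
Each formula unit contains 2 Si, equivalent to 2/1 = 2.0000 mol SiO2.
M(SiO2) = 1×28.085 + 2×15.999 = 60.083 g/mol.
Mass of SiO2 per formula unit = 2.0000 × 60.083 = 120.166 g.
SiO2 wt% = 120.166 / 248.087 × 100 = 48.44%.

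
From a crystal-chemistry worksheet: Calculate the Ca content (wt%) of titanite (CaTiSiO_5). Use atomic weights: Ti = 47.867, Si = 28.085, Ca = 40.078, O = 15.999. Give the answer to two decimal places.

20.45 wt%

Formula mass = 1*40.078 + 1*47.867 + 1*28.085 + 5*15.999 = 196.025 g/mol, of which 40.078 g is Ca.
So Ca makes up 40.078/196.025 = 0.2045 of the mass, i.e. 20.45%.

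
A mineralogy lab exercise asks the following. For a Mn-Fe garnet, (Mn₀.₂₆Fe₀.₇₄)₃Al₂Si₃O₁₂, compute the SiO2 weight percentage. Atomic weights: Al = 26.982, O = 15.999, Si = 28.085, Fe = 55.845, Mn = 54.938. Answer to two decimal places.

36.26 wt%

M((Mn₀.₂₆Fe₀.₇₄)₃Al₂Si₃O₁₂) = 497.035 g/mol; M(SiO2) = 60.083 g/mol.
Moles SiO2 per formula unit = 3 Si ÷ 1 = 3.0000.
SiO2 fraction = (3.0000 × 60.083) / 497.035 = 180.249/497.035 = 0.3626.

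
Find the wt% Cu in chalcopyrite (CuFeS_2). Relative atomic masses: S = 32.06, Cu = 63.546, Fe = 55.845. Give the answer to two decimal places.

34.63 wt%

M(CuFeS_2) = 183.511 g/mol.
Cu contributes 1 × 63.546 = 63.546 g per mole.
63.546/183.511 = 0.3463 → 34.63%.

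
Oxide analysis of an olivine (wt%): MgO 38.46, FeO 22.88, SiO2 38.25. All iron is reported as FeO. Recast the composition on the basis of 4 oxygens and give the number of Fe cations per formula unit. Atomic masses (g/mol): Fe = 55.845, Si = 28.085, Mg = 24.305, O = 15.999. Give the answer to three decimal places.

MgO: 38.46/40.304 = 0.95425 mol → 0.95425 mol Mg, 0.95425 mol O.
FeO: 22.88/71.844 = 0.31847 mol → 0.31847 mol Fe, 0.31847 mol O.
SiO2: 38.25/60.083 = 0.63662 mol → 0.63662 mol Si, 1.27324 mol O.
Total oxygen = 2.54596 mol. Normalization factor = 4/2.54596 = 1.57112.
Fe per 4 O = 0.31847 × 1.57112 = 0.500.

0.500 Fe apfu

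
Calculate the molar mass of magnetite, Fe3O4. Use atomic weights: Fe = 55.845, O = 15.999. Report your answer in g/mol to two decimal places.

Fe: 3 × 55.845 = 167.5350
O: 4 × 15.999 = 63.9960
Summing the contributions gives the formula mass.

231.53 g/mol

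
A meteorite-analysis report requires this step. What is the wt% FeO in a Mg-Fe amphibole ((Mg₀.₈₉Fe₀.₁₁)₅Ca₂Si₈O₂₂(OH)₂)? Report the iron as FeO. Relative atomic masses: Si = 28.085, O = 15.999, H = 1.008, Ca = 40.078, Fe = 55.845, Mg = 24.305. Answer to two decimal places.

4.76 wt%

Molar mass of (Mg₀.₈₉Fe₀.₁₁)₅Ca₂Si₈O₂₂(OH)₂ = 4.45·24.305 + 0.55·55.845 + 2·40.078 + 8·28.085 + 24·15.999 + 2·1.008 = 829.700 g/mol.
Each formula unit contains 0.55 Fe, equivalent to 0.55/1 = 0.5500 mol FeO.
M(FeO) = 1×55.845 + 1×15.999 = 71.844 g/mol.
Mass of FeO per formula unit = 0.5500 × 71.844 = 39.514 g.
FeO wt% = 39.514 / 829.700 × 100 = 4.76%.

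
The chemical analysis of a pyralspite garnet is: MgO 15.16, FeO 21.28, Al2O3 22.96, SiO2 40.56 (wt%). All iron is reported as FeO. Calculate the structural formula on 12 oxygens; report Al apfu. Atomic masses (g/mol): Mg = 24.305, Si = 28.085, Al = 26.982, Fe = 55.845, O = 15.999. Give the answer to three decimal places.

2.003 Al apfu

MgO (M=40.304): mol = 0.37614; Mg = 0.37614, O = 0.37614.
FeO (M=71.844): mol = 0.29620; Fe = 0.29620, O = 0.29620.
Al2O3 (M=101.961): mol = 0.22518; Al = 0.45036, O = 0.67554.
SiO2 (M=60.083): mol = 0.67507; Si = 0.67507, O = 1.35014.
ΣO = 2.69802; factor = 12/ΣO = 4.44771.
Al apfu = 0.45036 × 4.44771 = 2.003.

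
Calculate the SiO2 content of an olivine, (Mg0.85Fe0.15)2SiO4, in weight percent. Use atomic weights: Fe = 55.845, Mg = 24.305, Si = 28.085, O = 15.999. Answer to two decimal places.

40.01 wt%

M((Mg0.85Fe0.15)2SiO4) = 150.153 g/mol; M(SiO2) = 60.083 g/mol.
Moles SiO2 per formula unit = 1 Si ÷ 1 = 1.0000.
SiO2 fraction = (1.0000 × 60.083) / 150.153 = 60.083/150.153 = 0.4001.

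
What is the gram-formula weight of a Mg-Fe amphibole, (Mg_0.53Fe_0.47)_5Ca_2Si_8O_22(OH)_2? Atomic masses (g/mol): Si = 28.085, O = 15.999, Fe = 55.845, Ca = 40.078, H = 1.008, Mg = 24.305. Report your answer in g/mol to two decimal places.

886.47 g/mol

The formula mass is the sum 2.65*24.305 + 2.35*55.845 + 2*40.078 + 8*28.085 + 24*15.999 + 2*1.008.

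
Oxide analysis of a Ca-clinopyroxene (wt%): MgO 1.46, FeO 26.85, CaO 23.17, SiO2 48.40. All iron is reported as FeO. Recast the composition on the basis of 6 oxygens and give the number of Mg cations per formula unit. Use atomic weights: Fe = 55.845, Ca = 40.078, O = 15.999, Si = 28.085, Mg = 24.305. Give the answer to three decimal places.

MgO: 1.46/40.304 = 0.03622 mol → 0.03622 mol Mg, 0.03622 mol O.
FeO: 26.85/71.844 = 0.37373 mol → 0.37373 mol Fe, 0.37373 mol O.
CaO: 23.17/56.077 = 0.41318 mol → 0.41318 mol Ca, 0.41318 mol O.
SiO2: 48.40/60.083 = 0.80555 mol → 0.80555 mol Si, 1.61110 mol O.
Total oxygen = 2.43423 mol. Normalization factor = 6/2.43423 = 2.46485.
Mg per 6 O = 0.03622 × 2.46485 = 0.089.

0.089 Mg apfu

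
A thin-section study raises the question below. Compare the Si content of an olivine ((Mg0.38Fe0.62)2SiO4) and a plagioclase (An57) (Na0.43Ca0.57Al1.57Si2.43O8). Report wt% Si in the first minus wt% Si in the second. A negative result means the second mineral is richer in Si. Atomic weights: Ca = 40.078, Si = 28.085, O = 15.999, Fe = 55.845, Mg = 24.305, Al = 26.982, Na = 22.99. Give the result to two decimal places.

-9.53 percentage points

M((Mg0.38Fe0.62)2SiO4) = 179.801 g/mol, so wt% Si = 28.085/179.801 × 100 = 15.62%.
M(Na0.43Ca0.57Al1.57Si2.43O8) = 271.330 g/mol, so wt% Si = 68.247/271.330 × 100 = 25.15%.
15.62 − 25.15 = -9.53 pp.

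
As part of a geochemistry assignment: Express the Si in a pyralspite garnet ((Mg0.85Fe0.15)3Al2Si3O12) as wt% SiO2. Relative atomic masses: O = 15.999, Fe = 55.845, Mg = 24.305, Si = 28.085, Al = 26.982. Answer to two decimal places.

M((Mg0.85Fe0.15)3Al2Si3O12) = 417.315 g/mol; M(SiO2) = 60.083 g/mol.
Moles SiO2 per formula unit = 3 Si ÷ 1 = 3.0000.
SiO2 fraction = (3.0000 × 60.083) / 417.315 = 180.249/417.315 = 0.4319.

43.19 wt%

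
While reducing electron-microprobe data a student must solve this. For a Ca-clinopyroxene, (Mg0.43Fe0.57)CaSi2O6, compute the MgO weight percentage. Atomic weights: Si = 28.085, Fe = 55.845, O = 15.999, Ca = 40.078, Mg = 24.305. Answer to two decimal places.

7.39 wt%

M((Mg0.43Fe0.57)CaSi2O6) = 234.525 g/mol; M(MgO) = 40.304 g/mol.
Moles MgO per formula unit = 0.43 Mg ÷ 1 = 0.4300.
MgO fraction = (0.4300 × 40.304) / 234.525 = 17.331/234.525 = 0.0739.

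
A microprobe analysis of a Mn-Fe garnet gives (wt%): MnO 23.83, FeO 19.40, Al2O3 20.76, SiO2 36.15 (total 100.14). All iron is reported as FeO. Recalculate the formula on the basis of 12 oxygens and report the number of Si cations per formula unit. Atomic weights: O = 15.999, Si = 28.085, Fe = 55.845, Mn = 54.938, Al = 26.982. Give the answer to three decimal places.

MnO (M=70.937): mol = 0.33593; Mn = 0.33593, O = 0.33593.
FeO (M=71.844): mol = 0.27003; Fe = 0.27003, O = 0.27003.
Al2O3 (M=101.961): mol = 0.20361; Al = 0.40722, O = 0.61083.
SiO2 (M=60.083): mol = 0.60167; Si = 0.60167, O = 1.20334.
ΣO = 2.42013; factor = 12/ΣO = 4.95841.
Si apfu = 0.60167 × 4.95841 = 2.983.

2.983 Si apfu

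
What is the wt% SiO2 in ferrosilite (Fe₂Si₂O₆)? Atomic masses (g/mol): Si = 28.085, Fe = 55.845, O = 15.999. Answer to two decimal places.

Formula mass = 263.854 g/mol.
2 Si → 2.0000 mol SiO2 per formula unit; M(SiO2) = 60.083, so SiO2 mass = 120.166 g.
120.166/263.854 × 100 = 45.54 wt%.

45.54 wt%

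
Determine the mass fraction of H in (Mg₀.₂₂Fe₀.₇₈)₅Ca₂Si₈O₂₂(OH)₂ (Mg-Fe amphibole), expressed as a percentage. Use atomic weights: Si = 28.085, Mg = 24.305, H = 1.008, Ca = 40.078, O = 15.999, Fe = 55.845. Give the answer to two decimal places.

0.22 wt%

Formula mass = 1.10·24.305 + 3.90·55.845 + 2·40.078 + 8·28.085 + 24·15.999 + 2·1.008 = 935.359 g/mol, of which 2.016 g is H.
So H makes up 2.016/935.359 = 0.0022 of the mass, i.e. 0.22%.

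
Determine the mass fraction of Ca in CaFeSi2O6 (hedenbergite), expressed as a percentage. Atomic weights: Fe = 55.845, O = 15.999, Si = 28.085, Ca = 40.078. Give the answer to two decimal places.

Molar mass of CaFeSi2O6: 1·40.078 + 1·55.845 + 2·28.085 + 6·15.999 = 248.087 g/mol.
Mass of Ca per formula unit: 1 × 40.078 = 40.078 g.
Weight fraction Ca = 40.078 / 248.087 = 0.1615.

16.15 mass %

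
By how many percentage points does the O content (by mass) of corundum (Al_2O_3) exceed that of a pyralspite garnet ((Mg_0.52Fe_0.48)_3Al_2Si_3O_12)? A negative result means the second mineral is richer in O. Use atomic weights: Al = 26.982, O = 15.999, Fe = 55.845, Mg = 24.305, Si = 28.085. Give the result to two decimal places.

M(Al_2O_3) = 101.961 g/mol, so wt% O = 47.997/101.961 × 100 = 47.07%.
M((Mg_0.52Fe_0.48)_3Al_2Si_3O_12) = 448.540 g/mol, so wt% O = 191.988/448.540 × 100 = 42.80%.
47.07 − 42.80 = 4.27 pp.

4.27 percentage points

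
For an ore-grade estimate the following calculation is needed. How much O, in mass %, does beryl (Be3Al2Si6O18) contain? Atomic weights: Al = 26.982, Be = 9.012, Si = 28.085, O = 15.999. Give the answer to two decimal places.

53.58 mass %

Formula mass = 3*9.012 + 2*26.982 + 6*28.085 + 18*15.999 = 537.492 g/mol, of which 287.982 g is O.
So O makes up 287.982/537.492 = 0.5358 of the mass, i.e. 53.58%.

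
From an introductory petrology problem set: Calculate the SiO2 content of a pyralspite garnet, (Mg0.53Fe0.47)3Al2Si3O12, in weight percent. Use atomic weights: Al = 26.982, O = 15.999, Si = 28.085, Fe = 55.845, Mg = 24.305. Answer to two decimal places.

M((Mg0.53Fe0.47)3Al2Si3O12) = 447.593 g/mol; M(SiO2) = 60.083 g/mol.
Moles SiO2 per formula unit = 3 Si ÷ 1 = 3.0000.
SiO2 fraction = (3.0000 × 60.083) / 447.593 = 180.249/447.593 = 0.4027.

40.27 wt%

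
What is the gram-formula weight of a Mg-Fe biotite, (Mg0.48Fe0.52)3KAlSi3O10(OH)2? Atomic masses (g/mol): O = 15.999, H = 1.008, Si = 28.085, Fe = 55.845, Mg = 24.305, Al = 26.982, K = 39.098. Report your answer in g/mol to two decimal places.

466.46 g/mol

M = 1.44·24.305 + 1.56·55.845 + 1·39.098 + 1·26.982 + 3·28.085 + 12·15.999 + 2·1.008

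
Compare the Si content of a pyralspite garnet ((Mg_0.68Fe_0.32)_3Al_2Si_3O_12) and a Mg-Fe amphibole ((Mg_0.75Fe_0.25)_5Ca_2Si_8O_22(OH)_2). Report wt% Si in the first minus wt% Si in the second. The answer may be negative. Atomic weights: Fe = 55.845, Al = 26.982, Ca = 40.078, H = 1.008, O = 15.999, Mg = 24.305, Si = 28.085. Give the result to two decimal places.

M((Mg_0.68Fe_0.32)_3Al_2Si_3O_12) = 433.400 g/mol, so wt% Si = 84.255/433.400 × 100 = 19.44%.
M((Mg_0.75Fe_0.25)_5Ca_2Si_8O_22(OH)_2) = 851.778 g/mol, so wt% Si = 224.680/851.778 × 100 = 26.38%.
19.44 − 26.38 = -6.94 pp.

-6.94 percentage points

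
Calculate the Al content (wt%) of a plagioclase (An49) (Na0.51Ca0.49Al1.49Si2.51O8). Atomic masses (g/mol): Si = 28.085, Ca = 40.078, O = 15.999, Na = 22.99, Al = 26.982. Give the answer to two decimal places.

14.89 wt%

Formula mass = 0.51*22.99 + 0.49*40.078 + 1.49*26.982 + 2.51*28.085 + 8*15.999 = 270.052 g/mol, of which 40.203 g is Al.
So Al makes up 40.203/270.052 = 0.1489 of the mass, i.e. 14.89%.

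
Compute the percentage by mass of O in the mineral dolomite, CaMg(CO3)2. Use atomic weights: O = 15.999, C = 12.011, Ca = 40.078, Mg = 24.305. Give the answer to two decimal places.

Molar mass of CaMg(CO3)2: 1·40.078 + 1·24.305 + 2·12.011 + 6·15.999 = 184.399 g/mol.
Mass of O per formula unit: 6 × 15.999 = 95.994 g.
Weight fraction O = 95.994 / 184.399 = 0.5206.

52.06 wt%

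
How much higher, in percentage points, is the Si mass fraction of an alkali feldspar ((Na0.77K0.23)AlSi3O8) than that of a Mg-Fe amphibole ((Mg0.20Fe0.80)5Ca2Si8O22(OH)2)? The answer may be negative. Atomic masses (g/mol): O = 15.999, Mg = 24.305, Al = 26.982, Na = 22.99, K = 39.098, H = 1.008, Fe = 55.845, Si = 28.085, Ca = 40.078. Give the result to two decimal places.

First mineral: 84.255 g Si in 265.924 g formula = 31.68 wt% Si.
Second mineral: 224.680 g Si in 938.513 g formula = 23.94 wt% Si.
31.68% − 23.94% gives a difference of 7.74 percentage points.

7.74 percentage points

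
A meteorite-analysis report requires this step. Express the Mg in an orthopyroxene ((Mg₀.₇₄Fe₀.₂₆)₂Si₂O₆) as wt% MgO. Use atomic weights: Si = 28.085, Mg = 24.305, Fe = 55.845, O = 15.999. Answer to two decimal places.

Molar mass of (Mg₀.₇₄Fe₀.₂₆)₂Si₂O₆ = 1.48·24.305 + 0.52·55.845 + 2·28.085 + 6·15.999 = 217.175 g/mol.
Each formula unit contains 1.48 Mg, equivalent to 1.48/1 = 1.4800 mol MgO.
M(MgO) = 1×24.305 + 1×15.999 = 40.304 g/mol.
Mass of MgO per formula unit = 1.4800 × 40.304 = 59.650 g.
MgO wt% = 59.650 / 217.175 × 100 = 27.47%.

27.47 wt%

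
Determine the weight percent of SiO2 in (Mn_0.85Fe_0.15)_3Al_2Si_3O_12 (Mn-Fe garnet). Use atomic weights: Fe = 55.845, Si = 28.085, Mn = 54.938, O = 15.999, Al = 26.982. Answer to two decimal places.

36.38 wt%

Formula mass = 495.429 g/mol.
3 Si → 3.0000 mol SiO2 per formula unit; M(SiO2) = 60.083, so SiO2 mass = 180.249 g.
180.249/495.429 × 100 = 36.38 wt%.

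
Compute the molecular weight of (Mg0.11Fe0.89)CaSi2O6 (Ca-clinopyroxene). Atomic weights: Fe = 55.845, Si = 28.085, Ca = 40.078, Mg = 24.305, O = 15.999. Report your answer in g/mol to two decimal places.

244.62 g/mol

M = 0.11×24.305 + 0.89×55.845 + 1×40.078 + 2×28.085 + 6×15.999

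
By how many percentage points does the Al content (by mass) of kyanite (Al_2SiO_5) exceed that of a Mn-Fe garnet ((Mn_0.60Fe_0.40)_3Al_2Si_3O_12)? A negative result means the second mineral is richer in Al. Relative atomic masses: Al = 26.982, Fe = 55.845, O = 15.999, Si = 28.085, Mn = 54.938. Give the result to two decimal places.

Al in Al_2SiO_5: molar mass 162.044 g/mol; 2×26.982 = 53.964 g → 33.30 wt%.
Al in (Mn_0.60Fe_0.40)_3Al_2Si_3O_12: molar mass 496.109 g/mol; 2×26.982 = 53.964 g → 10.88 wt%.
Difference = 33.30 − 10.88 = 22.42 percentage points.

22.42 percentage points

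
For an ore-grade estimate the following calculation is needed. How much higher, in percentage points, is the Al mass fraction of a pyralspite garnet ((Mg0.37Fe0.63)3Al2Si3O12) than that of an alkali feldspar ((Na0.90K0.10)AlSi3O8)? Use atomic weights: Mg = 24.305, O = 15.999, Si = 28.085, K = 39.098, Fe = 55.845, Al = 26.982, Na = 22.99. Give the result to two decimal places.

1.43 percentage points

Al in (Mg0.37Fe0.63)3Al2Si3O12: molar mass 462.733 g/mol; 2×26.982 = 53.964 g → 11.66 wt%.
Al in (Na0.90K0.10)AlSi3O8: molar mass 263.830 g/mol; 1×26.982 = 26.982 g → 10.23 wt%.
Difference = 11.66 − 10.23 = 1.43 percentage points.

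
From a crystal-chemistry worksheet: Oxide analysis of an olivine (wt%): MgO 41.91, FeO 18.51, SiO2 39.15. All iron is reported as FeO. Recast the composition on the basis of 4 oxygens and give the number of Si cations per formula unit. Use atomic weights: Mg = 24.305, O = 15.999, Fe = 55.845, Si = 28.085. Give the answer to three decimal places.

MgO: 41.91/40.304 = 1.03985 mol → 1.03985 mol Mg, 1.03985 mol O.
FeO: 18.51/71.844 = 0.25764 mol → 0.25764 mol Fe, 0.25764 mol O.
SiO2: 39.15/60.083 = 0.65160 mol → 0.65160 mol Si, 1.30320 mol O.
Total oxygen = 2.60069 mol. Normalization factor = 4/2.60069 = 1.53805.
Si per 4 O = 0.65160 × 1.53805 = 1.002.

1.002 Si apfu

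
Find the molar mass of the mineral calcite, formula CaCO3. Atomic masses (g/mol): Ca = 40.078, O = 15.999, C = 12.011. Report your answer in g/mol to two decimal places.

Ca: 1 × 40.078 = 40.0780
C: 1 × 12.011 = 12.0110
O: 3 × 15.999 = 47.9970
Summing the contributions gives the formula mass.

100.09 g/mol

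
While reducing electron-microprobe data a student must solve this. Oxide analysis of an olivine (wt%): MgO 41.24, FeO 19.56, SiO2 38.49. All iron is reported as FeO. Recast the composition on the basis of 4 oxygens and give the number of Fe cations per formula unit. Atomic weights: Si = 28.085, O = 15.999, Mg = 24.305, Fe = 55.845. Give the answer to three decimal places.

MgO: 41.24/40.304 = 1.02322 mol → 1.02322 mol Mg, 1.02322 mol O.
FeO: 19.56/71.844 = 0.27226 mol → 0.27226 mol Fe, 0.27226 mol O.
SiO2: 38.49/60.083 = 0.64061 mol → 0.64061 mol Si, 1.28122 mol O.
Total oxygen = 2.57670 mol. Normalization factor = 4/2.57670 = 1.55237.
Fe per 4 O = 0.27226 × 1.55237 = 0.423.

0.423 Fe apfu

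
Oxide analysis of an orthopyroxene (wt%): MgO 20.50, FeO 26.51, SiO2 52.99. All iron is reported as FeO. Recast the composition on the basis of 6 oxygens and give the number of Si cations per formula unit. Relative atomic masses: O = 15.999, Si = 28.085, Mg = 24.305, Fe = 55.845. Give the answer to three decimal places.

MgO (M=40.304): mol = 0.50863; Mg = 0.50863, O = 0.50863.
FeO (M=71.844): mol = 0.36899; Fe = 0.36899, O = 0.36899.
SiO2 (M=60.083): mol = 0.88195; Si = 0.88195, O = 1.76390.
ΣO = 2.64152; factor = 6/ΣO = 2.27142.
Si apfu = 0.88195 × 2.27142 = 2.003.

2.003 Si apfu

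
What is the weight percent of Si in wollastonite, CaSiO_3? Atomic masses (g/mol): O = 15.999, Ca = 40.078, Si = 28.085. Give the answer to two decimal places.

24.18 wt%

Molar mass of CaSiO_3: 1*40.078 + 1*28.085 + 3*15.999 = 116.160 g/mol.
Mass of Si per formula unit: 1 × 28.085 = 28.085 g.
Weight fraction Si = 28.085 / 116.160 = 0.2418.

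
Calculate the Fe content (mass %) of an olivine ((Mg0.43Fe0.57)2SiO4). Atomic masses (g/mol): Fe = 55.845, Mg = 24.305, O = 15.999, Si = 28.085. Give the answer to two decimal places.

36.04 mass %

Formula mass = 0.86·24.305 + 1.14·55.845 + 1·28.085 + 4·15.999 = 176.647 g/mol, of which 63.663 g is Fe.
So Fe makes up 63.663/176.647 = 0.3604 of the mass, i.e. 36.04%.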